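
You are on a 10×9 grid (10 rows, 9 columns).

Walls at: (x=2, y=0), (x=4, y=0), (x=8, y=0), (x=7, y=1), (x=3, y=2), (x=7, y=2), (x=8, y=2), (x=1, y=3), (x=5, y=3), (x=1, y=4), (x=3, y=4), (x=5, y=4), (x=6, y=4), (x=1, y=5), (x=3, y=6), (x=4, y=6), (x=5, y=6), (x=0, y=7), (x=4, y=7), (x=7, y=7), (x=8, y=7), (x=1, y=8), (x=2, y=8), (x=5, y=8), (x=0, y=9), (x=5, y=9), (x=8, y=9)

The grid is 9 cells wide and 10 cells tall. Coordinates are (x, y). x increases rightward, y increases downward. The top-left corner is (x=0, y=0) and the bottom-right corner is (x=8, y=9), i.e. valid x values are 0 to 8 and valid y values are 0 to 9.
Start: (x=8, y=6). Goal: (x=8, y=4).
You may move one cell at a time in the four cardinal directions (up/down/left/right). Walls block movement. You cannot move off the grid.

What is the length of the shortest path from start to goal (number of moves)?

BFS from (x=8, y=6) until reaching (x=8, y=4):
  Distance 0: (x=8, y=6)
  Distance 1: (x=8, y=5), (x=7, y=6)
  Distance 2: (x=8, y=4), (x=7, y=5), (x=6, y=6)  <- goal reached here
One shortest path (2 moves): (x=8, y=6) -> (x=8, y=5) -> (x=8, y=4)

Answer: Shortest path length: 2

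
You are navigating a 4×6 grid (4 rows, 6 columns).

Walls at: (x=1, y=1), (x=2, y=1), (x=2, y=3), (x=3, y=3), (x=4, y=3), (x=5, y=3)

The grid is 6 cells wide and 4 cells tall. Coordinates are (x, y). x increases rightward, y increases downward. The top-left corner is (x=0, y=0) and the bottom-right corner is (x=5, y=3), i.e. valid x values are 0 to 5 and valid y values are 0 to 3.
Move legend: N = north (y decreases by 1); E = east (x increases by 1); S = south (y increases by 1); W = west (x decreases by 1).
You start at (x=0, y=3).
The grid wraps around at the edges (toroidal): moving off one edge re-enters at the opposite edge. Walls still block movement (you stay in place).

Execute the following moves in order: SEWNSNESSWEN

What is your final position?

Start: (x=0, y=3)
  S (south): (x=0, y=3) -> (x=0, y=0)
  E (east): (x=0, y=0) -> (x=1, y=0)
  W (west): (x=1, y=0) -> (x=0, y=0)
  N (north): (x=0, y=0) -> (x=0, y=3)
  S (south): (x=0, y=3) -> (x=0, y=0)
  N (north): (x=0, y=0) -> (x=0, y=3)
  E (east): (x=0, y=3) -> (x=1, y=3)
  S (south): (x=1, y=3) -> (x=1, y=0)
  S (south): blocked, stay at (x=1, y=0)
  W (west): (x=1, y=0) -> (x=0, y=0)
  E (east): (x=0, y=0) -> (x=1, y=0)
  N (north): (x=1, y=0) -> (x=1, y=3)
Final: (x=1, y=3)

Answer: Final position: (x=1, y=3)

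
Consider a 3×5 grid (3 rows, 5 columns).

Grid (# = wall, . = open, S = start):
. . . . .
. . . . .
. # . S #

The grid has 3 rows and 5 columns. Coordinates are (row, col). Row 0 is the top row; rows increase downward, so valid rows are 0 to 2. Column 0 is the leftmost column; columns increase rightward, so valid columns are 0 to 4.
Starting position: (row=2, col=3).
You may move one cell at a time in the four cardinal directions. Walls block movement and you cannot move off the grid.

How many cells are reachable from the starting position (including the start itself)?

Answer: Reachable cells: 13

Derivation:
BFS flood-fill from (row=2, col=3):
  Distance 0: (row=2, col=3)
  Distance 1: (row=1, col=3), (row=2, col=2)
  Distance 2: (row=0, col=3), (row=1, col=2), (row=1, col=4)
  Distance 3: (row=0, col=2), (row=0, col=4), (row=1, col=1)
  Distance 4: (row=0, col=1), (row=1, col=0)
  Distance 5: (row=0, col=0), (row=2, col=0)
Total reachable: 13 (grid has 13 open cells total)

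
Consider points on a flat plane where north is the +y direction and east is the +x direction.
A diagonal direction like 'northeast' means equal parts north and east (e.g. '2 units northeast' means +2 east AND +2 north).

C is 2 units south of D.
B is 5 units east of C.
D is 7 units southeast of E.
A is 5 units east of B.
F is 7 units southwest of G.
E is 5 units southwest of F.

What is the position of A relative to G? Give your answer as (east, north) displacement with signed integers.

Answer: A is at (east=5, north=-21) relative to G.

Derivation:
Place G at the origin (east=0, north=0).
  F is 7 units southwest of G: delta (east=-7, north=-7); F at (east=-7, north=-7).
  E is 5 units southwest of F: delta (east=-5, north=-5); E at (east=-12, north=-12).
  D is 7 units southeast of E: delta (east=+7, north=-7); D at (east=-5, north=-19).
  C is 2 units south of D: delta (east=+0, north=-2); C at (east=-5, north=-21).
  B is 5 units east of C: delta (east=+5, north=+0); B at (east=0, north=-21).
  A is 5 units east of B: delta (east=+5, north=+0); A at (east=5, north=-21).
Therefore A relative to G: (east=5, north=-21).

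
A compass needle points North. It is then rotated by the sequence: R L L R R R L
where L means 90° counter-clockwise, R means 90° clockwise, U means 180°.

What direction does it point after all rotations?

Start: North
  R (right (90° clockwise)) -> East
  L (left (90° counter-clockwise)) -> North
  L (left (90° counter-clockwise)) -> West
  R (right (90° clockwise)) -> North
  R (right (90° clockwise)) -> East
  R (right (90° clockwise)) -> South
  L (left (90° counter-clockwise)) -> East
Final: East

Answer: Final heading: East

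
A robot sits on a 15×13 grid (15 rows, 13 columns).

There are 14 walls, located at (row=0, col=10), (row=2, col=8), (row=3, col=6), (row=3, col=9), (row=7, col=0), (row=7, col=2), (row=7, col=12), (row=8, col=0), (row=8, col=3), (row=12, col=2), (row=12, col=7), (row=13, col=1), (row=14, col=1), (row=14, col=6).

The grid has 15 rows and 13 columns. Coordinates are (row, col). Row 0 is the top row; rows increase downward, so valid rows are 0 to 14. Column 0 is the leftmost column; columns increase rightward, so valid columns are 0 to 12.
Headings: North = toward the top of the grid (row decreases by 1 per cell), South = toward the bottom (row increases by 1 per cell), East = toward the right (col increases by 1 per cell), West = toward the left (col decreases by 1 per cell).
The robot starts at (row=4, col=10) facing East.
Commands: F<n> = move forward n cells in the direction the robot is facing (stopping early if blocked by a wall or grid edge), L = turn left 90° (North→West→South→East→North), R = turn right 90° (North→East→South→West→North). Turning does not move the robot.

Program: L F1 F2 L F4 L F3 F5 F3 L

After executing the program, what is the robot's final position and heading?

Answer: Final position: (row=2, col=6), facing East

Derivation:
Start: (row=4, col=10), facing East
  L: turn left, now facing North
  F1: move forward 1, now at (row=3, col=10)
  F2: move forward 2, now at (row=1, col=10)
  L: turn left, now facing West
  F4: move forward 4, now at (row=1, col=6)
  L: turn left, now facing South
  F3: move forward 1/3 (blocked), now at (row=2, col=6)
  F5: move forward 0/5 (blocked), now at (row=2, col=6)
  F3: move forward 0/3 (blocked), now at (row=2, col=6)
  L: turn left, now facing East
Final: (row=2, col=6), facing East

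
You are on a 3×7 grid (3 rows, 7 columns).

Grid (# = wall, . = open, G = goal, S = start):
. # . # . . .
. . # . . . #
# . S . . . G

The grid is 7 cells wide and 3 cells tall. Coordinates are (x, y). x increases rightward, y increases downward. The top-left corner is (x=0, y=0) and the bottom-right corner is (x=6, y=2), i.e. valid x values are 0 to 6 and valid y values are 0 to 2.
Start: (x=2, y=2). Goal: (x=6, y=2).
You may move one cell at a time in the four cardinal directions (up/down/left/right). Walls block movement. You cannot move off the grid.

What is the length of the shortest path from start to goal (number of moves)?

BFS from (x=2, y=2) until reaching (x=6, y=2):
  Distance 0: (x=2, y=2)
  Distance 1: (x=1, y=2), (x=3, y=2)
  Distance 2: (x=1, y=1), (x=3, y=1), (x=4, y=2)
  Distance 3: (x=0, y=1), (x=4, y=1), (x=5, y=2)
  Distance 4: (x=0, y=0), (x=4, y=0), (x=5, y=1), (x=6, y=2)  <- goal reached here
One shortest path (4 moves): (x=2, y=2) -> (x=3, y=2) -> (x=4, y=2) -> (x=5, y=2) -> (x=6, y=2)

Answer: Shortest path length: 4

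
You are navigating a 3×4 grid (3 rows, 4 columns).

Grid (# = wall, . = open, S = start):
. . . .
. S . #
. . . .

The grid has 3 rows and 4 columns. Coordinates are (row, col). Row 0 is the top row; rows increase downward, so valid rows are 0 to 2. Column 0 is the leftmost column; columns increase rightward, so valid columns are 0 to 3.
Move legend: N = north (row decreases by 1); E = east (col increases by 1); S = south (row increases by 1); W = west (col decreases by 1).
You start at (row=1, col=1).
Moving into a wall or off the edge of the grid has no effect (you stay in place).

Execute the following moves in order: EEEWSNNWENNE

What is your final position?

Answer: Final position: (row=0, col=2)

Derivation:
Start: (row=1, col=1)
  E (east): (row=1, col=1) -> (row=1, col=2)
  E (east): blocked, stay at (row=1, col=2)
  E (east): blocked, stay at (row=1, col=2)
  W (west): (row=1, col=2) -> (row=1, col=1)
  S (south): (row=1, col=1) -> (row=2, col=1)
  N (north): (row=2, col=1) -> (row=1, col=1)
  N (north): (row=1, col=1) -> (row=0, col=1)
  W (west): (row=0, col=1) -> (row=0, col=0)
  E (east): (row=0, col=0) -> (row=0, col=1)
  N (north): blocked, stay at (row=0, col=1)
  N (north): blocked, stay at (row=0, col=1)
  E (east): (row=0, col=1) -> (row=0, col=2)
Final: (row=0, col=2)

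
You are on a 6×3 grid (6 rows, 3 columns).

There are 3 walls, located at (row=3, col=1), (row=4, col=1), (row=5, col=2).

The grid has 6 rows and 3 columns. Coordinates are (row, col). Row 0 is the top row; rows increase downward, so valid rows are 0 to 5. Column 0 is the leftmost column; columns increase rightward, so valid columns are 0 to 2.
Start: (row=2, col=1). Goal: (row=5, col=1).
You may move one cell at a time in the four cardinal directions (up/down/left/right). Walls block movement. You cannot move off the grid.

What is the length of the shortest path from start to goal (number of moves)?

Answer: Shortest path length: 5

Derivation:
BFS from (row=2, col=1) until reaching (row=5, col=1):
  Distance 0: (row=2, col=1)
  Distance 1: (row=1, col=1), (row=2, col=0), (row=2, col=2)
  Distance 2: (row=0, col=1), (row=1, col=0), (row=1, col=2), (row=3, col=0), (row=3, col=2)
  Distance 3: (row=0, col=0), (row=0, col=2), (row=4, col=0), (row=4, col=2)
  Distance 4: (row=5, col=0)
  Distance 5: (row=5, col=1)  <- goal reached here
One shortest path (5 moves): (row=2, col=1) -> (row=2, col=0) -> (row=3, col=0) -> (row=4, col=0) -> (row=5, col=0) -> (row=5, col=1)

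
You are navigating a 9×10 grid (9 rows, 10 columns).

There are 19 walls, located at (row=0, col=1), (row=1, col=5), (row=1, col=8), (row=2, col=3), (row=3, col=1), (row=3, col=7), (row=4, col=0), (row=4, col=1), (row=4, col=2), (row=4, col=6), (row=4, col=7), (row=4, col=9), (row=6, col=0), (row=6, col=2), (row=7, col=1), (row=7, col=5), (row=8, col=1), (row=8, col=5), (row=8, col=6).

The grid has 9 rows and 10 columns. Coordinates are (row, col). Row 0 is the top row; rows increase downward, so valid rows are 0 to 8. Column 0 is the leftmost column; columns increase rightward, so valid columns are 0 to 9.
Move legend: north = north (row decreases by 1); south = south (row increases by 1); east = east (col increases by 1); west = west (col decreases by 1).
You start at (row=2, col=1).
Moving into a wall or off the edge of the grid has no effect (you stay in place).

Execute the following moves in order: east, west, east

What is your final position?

Start: (row=2, col=1)
  east (east): (row=2, col=1) -> (row=2, col=2)
  west (west): (row=2, col=2) -> (row=2, col=1)
  east (east): (row=2, col=1) -> (row=2, col=2)
Final: (row=2, col=2)

Answer: Final position: (row=2, col=2)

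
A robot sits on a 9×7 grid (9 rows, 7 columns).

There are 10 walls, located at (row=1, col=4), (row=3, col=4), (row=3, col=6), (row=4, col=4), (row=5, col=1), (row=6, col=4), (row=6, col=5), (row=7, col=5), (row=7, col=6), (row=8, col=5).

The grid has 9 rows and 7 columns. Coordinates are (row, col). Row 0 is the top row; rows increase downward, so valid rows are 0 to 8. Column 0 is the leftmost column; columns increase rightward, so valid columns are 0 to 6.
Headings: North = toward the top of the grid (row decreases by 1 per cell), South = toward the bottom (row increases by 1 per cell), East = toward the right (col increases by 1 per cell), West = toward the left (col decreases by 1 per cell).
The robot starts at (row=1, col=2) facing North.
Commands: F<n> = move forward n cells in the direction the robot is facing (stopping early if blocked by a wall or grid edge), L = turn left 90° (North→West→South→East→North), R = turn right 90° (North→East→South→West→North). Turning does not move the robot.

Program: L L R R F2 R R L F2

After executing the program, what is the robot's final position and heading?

Start: (row=1, col=2), facing North
  L: turn left, now facing West
  L: turn left, now facing South
  R: turn right, now facing West
  R: turn right, now facing North
  F2: move forward 1/2 (blocked), now at (row=0, col=2)
  R: turn right, now facing East
  R: turn right, now facing South
  L: turn left, now facing East
  F2: move forward 2, now at (row=0, col=4)
Final: (row=0, col=4), facing East

Answer: Final position: (row=0, col=4), facing East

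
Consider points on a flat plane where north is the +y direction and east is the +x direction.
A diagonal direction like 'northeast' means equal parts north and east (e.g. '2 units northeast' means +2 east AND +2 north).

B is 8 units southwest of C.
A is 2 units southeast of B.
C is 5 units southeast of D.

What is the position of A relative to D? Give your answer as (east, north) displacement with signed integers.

Answer: A is at (east=-1, north=-15) relative to D.

Derivation:
Place D at the origin (east=0, north=0).
  C is 5 units southeast of D: delta (east=+5, north=-5); C at (east=5, north=-5).
  B is 8 units southwest of C: delta (east=-8, north=-8); B at (east=-3, north=-13).
  A is 2 units southeast of B: delta (east=+2, north=-2); A at (east=-1, north=-15).
Therefore A relative to D: (east=-1, north=-15).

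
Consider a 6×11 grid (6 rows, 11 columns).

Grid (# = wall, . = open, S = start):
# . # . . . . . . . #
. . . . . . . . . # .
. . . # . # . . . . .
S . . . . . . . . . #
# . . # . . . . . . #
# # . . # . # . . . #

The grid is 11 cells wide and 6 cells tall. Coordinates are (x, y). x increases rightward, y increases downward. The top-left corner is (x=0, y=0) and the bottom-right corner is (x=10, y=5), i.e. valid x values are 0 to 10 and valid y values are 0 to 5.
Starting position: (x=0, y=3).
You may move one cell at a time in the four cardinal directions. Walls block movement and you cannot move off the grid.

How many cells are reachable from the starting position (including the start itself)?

BFS flood-fill from (x=0, y=3):
  Distance 0: (x=0, y=3)
  Distance 1: (x=0, y=2), (x=1, y=3)
  Distance 2: (x=0, y=1), (x=1, y=2), (x=2, y=3), (x=1, y=4)
  Distance 3: (x=1, y=1), (x=2, y=2), (x=3, y=3), (x=2, y=4)
  Distance 4: (x=1, y=0), (x=2, y=1), (x=4, y=3), (x=2, y=5)
  Distance 5: (x=3, y=1), (x=4, y=2), (x=5, y=3), (x=4, y=4), (x=3, y=5)
  Distance 6: (x=3, y=0), (x=4, y=1), (x=6, y=3), (x=5, y=4)
  Distance 7: (x=4, y=0), (x=5, y=1), (x=6, y=2), (x=7, y=3), (x=6, y=4), (x=5, y=5)
  Distance 8: (x=5, y=0), (x=6, y=1), (x=7, y=2), (x=8, y=3), (x=7, y=4)
  Distance 9: (x=6, y=0), (x=7, y=1), (x=8, y=2), (x=9, y=3), (x=8, y=4), (x=7, y=5)
  Distance 10: (x=7, y=0), (x=8, y=1), (x=9, y=2), (x=9, y=4), (x=8, y=5)
  Distance 11: (x=8, y=0), (x=10, y=2), (x=9, y=5)
  Distance 12: (x=9, y=0), (x=10, y=1)
Total reachable: 51 (grid has 51 open cells total)

Answer: Reachable cells: 51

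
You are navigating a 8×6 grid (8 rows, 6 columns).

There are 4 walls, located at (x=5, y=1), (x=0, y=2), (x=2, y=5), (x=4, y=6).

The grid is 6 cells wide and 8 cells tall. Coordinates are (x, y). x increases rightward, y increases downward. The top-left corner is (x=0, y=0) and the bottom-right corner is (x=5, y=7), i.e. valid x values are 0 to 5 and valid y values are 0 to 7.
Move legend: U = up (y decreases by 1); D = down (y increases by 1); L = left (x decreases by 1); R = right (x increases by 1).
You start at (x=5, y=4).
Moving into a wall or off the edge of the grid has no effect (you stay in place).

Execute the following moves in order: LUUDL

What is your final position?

Answer: Final position: (x=3, y=3)

Derivation:
Start: (x=5, y=4)
  L (left): (x=5, y=4) -> (x=4, y=4)
  U (up): (x=4, y=4) -> (x=4, y=3)
  U (up): (x=4, y=3) -> (x=4, y=2)
  D (down): (x=4, y=2) -> (x=4, y=3)
  L (left): (x=4, y=3) -> (x=3, y=3)
Final: (x=3, y=3)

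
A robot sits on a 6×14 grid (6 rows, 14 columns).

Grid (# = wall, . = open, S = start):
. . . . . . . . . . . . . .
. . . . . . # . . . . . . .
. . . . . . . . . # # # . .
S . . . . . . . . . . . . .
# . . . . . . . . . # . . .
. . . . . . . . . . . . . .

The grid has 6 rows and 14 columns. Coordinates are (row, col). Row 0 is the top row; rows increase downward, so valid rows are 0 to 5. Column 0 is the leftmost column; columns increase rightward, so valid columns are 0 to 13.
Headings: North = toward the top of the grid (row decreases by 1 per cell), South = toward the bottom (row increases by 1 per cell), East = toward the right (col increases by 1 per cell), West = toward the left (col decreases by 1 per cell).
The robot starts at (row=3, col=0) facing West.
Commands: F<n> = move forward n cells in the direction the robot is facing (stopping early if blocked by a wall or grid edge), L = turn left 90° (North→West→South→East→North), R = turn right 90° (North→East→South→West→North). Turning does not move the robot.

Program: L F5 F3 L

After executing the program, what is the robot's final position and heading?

Start: (row=3, col=0), facing West
  L: turn left, now facing South
  F5: move forward 0/5 (blocked), now at (row=3, col=0)
  F3: move forward 0/3 (blocked), now at (row=3, col=0)
  L: turn left, now facing East
Final: (row=3, col=0), facing East

Answer: Final position: (row=3, col=0), facing East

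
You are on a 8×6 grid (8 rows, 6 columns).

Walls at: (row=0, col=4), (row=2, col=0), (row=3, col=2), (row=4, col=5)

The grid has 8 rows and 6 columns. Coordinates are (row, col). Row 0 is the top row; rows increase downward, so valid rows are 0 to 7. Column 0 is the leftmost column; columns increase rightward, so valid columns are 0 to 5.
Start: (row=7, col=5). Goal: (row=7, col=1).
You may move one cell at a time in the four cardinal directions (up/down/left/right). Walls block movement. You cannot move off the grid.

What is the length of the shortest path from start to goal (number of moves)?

Answer: Shortest path length: 4

Derivation:
BFS from (row=7, col=5) until reaching (row=7, col=1):
  Distance 0: (row=7, col=5)
  Distance 1: (row=6, col=5), (row=7, col=4)
  Distance 2: (row=5, col=5), (row=6, col=4), (row=7, col=3)
  Distance 3: (row=5, col=4), (row=6, col=3), (row=7, col=2)
  Distance 4: (row=4, col=4), (row=5, col=3), (row=6, col=2), (row=7, col=1)  <- goal reached here
One shortest path (4 moves): (row=7, col=5) -> (row=7, col=4) -> (row=7, col=3) -> (row=7, col=2) -> (row=7, col=1)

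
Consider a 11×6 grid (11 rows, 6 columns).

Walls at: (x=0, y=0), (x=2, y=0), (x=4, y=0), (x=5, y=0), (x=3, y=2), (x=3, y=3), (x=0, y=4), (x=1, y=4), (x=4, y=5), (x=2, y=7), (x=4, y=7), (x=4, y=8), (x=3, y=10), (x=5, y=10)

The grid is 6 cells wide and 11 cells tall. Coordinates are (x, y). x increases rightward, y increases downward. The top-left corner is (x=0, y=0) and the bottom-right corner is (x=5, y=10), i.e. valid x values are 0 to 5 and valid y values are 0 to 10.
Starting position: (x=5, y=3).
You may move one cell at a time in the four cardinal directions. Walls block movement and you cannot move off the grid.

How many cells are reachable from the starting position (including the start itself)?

BFS flood-fill from (x=5, y=3):
  Distance 0: (x=5, y=3)
  Distance 1: (x=5, y=2), (x=4, y=3), (x=5, y=4)
  Distance 2: (x=5, y=1), (x=4, y=2), (x=4, y=4), (x=5, y=5)
  Distance 3: (x=4, y=1), (x=3, y=4), (x=5, y=6)
  Distance 4: (x=3, y=1), (x=2, y=4), (x=3, y=5), (x=4, y=6), (x=5, y=7)
  Distance 5: (x=3, y=0), (x=2, y=1), (x=2, y=3), (x=2, y=5), (x=3, y=6), (x=5, y=8)
  Distance 6: (x=1, y=1), (x=2, y=2), (x=1, y=3), (x=1, y=5), (x=2, y=6), (x=3, y=7), (x=5, y=9)
  Distance 7: (x=1, y=0), (x=0, y=1), (x=1, y=2), (x=0, y=3), (x=0, y=5), (x=1, y=6), (x=3, y=8), (x=4, y=9)
  Distance 8: (x=0, y=2), (x=0, y=6), (x=1, y=7), (x=2, y=8), (x=3, y=9), (x=4, y=10)
  Distance 9: (x=0, y=7), (x=1, y=8), (x=2, y=9)
  Distance 10: (x=0, y=8), (x=1, y=9), (x=2, y=10)
  Distance 11: (x=0, y=9), (x=1, y=10)
  Distance 12: (x=0, y=10)
Total reachable: 52 (grid has 52 open cells total)

Answer: Reachable cells: 52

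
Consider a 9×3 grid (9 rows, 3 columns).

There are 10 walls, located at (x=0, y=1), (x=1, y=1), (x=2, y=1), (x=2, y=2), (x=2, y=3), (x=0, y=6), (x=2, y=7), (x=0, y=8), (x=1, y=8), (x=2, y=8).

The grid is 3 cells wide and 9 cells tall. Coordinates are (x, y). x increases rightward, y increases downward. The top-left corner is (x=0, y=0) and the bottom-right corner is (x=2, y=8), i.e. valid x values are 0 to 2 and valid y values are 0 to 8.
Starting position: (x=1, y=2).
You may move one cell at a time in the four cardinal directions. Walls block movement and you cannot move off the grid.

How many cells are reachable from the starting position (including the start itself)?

Answer: Reachable cells: 14

Derivation:
BFS flood-fill from (x=1, y=2):
  Distance 0: (x=1, y=2)
  Distance 1: (x=0, y=2), (x=1, y=3)
  Distance 2: (x=0, y=3), (x=1, y=4)
  Distance 3: (x=0, y=4), (x=2, y=4), (x=1, y=5)
  Distance 4: (x=0, y=5), (x=2, y=5), (x=1, y=6)
  Distance 5: (x=2, y=6), (x=1, y=7)
  Distance 6: (x=0, y=7)
Total reachable: 14 (grid has 17 open cells total)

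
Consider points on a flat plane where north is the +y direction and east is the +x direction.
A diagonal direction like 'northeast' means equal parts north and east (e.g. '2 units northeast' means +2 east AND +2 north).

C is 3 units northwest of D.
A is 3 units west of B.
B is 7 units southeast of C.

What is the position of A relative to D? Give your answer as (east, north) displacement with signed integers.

Answer: A is at (east=1, north=-4) relative to D.

Derivation:
Place D at the origin (east=0, north=0).
  C is 3 units northwest of D: delta (east=-3, north=+3); C at (east=-3, north=3).
  B is 7 units southeast of C: delta (east=+7, north=-7); B at (east=4, north=-4).
  A is 3 units west of B: delta (east=-3, north=+0); A at (east=1, north=-4).
Therefore A relative to D: (east=1, north=-4).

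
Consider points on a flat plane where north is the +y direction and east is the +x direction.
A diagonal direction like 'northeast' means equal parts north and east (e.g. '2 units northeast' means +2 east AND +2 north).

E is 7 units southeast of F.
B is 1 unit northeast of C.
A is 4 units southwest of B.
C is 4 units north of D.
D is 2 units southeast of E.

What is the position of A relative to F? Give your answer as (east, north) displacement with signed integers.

Answer: A is at (east=6, north=-8) relative to F.

Derivation:
Place F at the origin (east=0, north=0).
  E is 7 units southeast of F: delta (east=+7, north=-7); E at (east=7, north=-7).
  D is 2 units southeast of E: delta (east=+2, north=-2); D at (east=9, north=-9).
  C is 4 units north of D: delta (east=+0, north=+4); C at (east=9, north=-5).
  B is 1 unit northeast of C: delta (east=+1, north=+1); B at (east=10, north=-4).
  A is 4 units southwest of B: delta (east=-4, north=-4); A at (east=6, north=-8).
Therefore A relative to F: (east=6, north=-8).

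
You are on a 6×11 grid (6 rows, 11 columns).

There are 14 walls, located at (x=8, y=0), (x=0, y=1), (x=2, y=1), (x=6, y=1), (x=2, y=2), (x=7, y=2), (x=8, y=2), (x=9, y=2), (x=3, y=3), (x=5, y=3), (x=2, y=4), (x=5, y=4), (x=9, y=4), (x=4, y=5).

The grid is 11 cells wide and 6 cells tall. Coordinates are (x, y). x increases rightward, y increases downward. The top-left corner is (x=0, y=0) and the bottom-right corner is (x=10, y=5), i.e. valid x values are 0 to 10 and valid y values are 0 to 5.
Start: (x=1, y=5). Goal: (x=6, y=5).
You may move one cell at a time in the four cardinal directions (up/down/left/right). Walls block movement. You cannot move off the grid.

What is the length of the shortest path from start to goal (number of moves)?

Answer: Shortest path length: 11

Derivation:
BFS from (x=1, y=5) until reaching (x=6, y=5):
  Distance 0: (x=1, y=5)
  Distance 1: (x=1, y=4), (x=0, y=5), (x=2, y=5)
  Distance 2: (x=1, y=3), (x=0, y=4), (x=3, y=5)
  Distance 3: (x=1, y=2), (x=0, y=3), (x=2, y=3), (x=3, y=4)
  Distance 4: (x=1, y=1), (x=0, y=2), (x=4, y=4)
  Distance 5: (x=1, y=0), (x=4, y=3)
  Distance 6: (x=0, y=0), (x=2, y=0), (x=4, y=2)
  Distance 7: (x=3, y=0), (x=4, y=1), (x=3, y=2), (x=5, y=2)
  Distance 8: (x=4, y=0), (x=3, y=1), (x=5, y=1), (x=6, y=2)
  Distance 9: (x=5, y=0), (x=6, y=3)
  Distance 10: (x=6, y=0), (x=7, y=3), (x=6, y=4)
  Distance 11: (x=7, y=0), (x=8, y=3), (x=7, y=4), (x=6, y=5)  <- goal reached here
One shortest path (11 moves): (x=1, y=5) -> (x=2, y=5) -> (x=3, y=5) -> (x=3, y=4) -> (x=4, y=4) -> (x=4, y=3) -> (x=4, y=2) -> (x=5, y=2) -> (x=6, y=2) -> (x=6, y=3) -> (x=6, y=4) -> (x=6, y=5)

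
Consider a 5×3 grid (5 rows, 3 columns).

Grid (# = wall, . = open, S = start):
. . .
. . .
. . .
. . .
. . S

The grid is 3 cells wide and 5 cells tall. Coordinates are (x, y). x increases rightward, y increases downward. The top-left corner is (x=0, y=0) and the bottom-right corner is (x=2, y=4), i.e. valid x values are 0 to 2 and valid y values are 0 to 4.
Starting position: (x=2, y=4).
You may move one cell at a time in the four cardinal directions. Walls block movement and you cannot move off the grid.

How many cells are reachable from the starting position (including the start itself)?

Answer: Reachable cells: 15

Derivation:
BFS flood-fill from (x=2, y=4):
  Distance 0: (x=2, y=4)
  Distance 1: (x=2, y=3), (x=1, y=4)
  Distance 2: (x=2, y=2), (x=1, y=3), (x=0, y=4)
  Distance 3: (x=2, y=1), (x=1, y=2), (x=0, y=3)
  Distance 4: (x=2, y=0), (x=1, y=1), (x=0, y=2)
  Distance 5: (x=1, y=0), (x=0, y=1)
  Distance 6: (x=0, y=0)
Total reachable: 15 (grid has 15 open cells total)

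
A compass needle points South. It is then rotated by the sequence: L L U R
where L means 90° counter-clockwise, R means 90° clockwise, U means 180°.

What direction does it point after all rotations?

Answer: Final heading: West

Derivation:
Start: South
  L (left (90° counter-clockwise)) -> East
  L (left (90° counter-clockwise)) -> North
  U (U-turn (180°)) -> South
  R (right (90° clockwise)) -> West
Final: West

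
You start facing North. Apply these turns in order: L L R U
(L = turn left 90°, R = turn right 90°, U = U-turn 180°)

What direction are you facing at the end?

Answer: Final heading: East

Derivation:
Start: North
  L (left (90° counter-clockwise)) -> West
  L (left (90° counter-clockwise)) -> South
  R (right (90° clockwise)) -> West
  U (U-turn (180°)) -> East
Final: East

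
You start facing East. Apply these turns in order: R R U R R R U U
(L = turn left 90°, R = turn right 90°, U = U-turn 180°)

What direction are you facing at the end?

Start: East
  R (right (90° clockwise)) -> South
  R (right (90° clockwise)) -> West
  U (U-turn (180°)) -> East
  R (right (90° clockwise)) -> South
  R (right (90° clockwise)) -> West
  R (right (90° clockwise)) -> North
  U (U-turn (180°)) -> South
  U (U-turn (180°)) -> North
Final: North

Answer: Final heading: North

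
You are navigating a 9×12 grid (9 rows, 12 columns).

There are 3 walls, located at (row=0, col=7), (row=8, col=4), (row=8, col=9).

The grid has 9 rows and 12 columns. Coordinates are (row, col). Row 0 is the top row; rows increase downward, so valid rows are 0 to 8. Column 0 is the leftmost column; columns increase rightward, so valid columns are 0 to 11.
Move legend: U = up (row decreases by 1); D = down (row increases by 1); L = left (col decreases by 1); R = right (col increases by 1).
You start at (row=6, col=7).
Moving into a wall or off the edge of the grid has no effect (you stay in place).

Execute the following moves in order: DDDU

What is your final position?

Answer: Final position: (row=7, col=7)

Derivation:
Start: (row=6, col=7)
  D (down): (row=6, col=7) -> (row=7, col=7)
  D (down): (row=7, col=7) -> (row=8, col=7)
  D (down): blocked, stay at (row=8, col=7)
  U (up): (row=8, col=7) -> (row=7, col=7)
Final: (row=7, col=7)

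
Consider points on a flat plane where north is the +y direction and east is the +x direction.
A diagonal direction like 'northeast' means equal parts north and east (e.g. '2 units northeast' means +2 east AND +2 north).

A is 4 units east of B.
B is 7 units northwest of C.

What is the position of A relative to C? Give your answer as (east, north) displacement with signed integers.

Place C at the origin (east=0, north=0).
  B is 7 units northwest of C: delta (east=-7, north=+7); B at (east=-7, north=7).
  A is 4 units east of B: delta (east=+4, north=+0); A at (east=-3, north=7).
Therefore A relative to C: (east=-3, north=7).

Answer: A is at (east=-3, north=7) relative to C.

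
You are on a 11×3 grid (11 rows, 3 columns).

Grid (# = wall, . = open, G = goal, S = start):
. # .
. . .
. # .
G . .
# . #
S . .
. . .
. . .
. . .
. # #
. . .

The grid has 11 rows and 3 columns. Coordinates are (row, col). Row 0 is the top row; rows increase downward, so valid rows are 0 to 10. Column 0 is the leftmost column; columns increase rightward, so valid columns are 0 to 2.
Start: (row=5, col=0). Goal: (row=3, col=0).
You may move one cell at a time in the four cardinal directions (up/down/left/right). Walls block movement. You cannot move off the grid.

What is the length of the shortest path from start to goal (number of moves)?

Answer: Shortest path length: 4

Derivation:
BFS from (row=5, col=0) until reaching (row=3, col=0):
  Distance 0: (row=5, col=0)
  Distance 1: (row=5, col=1), (row=6, col=0)
  Distance 2: (row=4, col=1), (row=5, col=2), (row=6, col=1), (row=7, col=0)
  Distance 3: (row=3, col=1), (row=6, col=2), (row=7, col=1), (row=8, col=0)
  Distance 4: (row=3, col=0), (row=3, col=2), (row=7, col=2), (row=8, col=1), (row=9, col=0)  <- goal reached here
One shortest path (4 moves): (row=5, col=0) -> (row=5, col=1) -> (row=4, col=1) -> (row=3, col=1) -> (row=3, col=0)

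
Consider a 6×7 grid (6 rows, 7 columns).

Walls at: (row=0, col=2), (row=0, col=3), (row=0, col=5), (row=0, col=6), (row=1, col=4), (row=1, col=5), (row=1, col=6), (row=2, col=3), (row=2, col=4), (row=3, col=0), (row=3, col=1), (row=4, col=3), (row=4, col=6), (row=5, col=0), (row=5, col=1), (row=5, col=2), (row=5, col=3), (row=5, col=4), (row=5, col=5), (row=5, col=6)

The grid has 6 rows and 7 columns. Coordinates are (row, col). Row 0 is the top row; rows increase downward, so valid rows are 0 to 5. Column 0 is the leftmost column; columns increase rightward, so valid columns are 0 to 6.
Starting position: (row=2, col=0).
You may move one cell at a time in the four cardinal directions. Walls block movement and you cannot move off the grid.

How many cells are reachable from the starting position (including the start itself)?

Answer: Reachable cells: 21

Derivation:
BFS flood-fill from (row=2, col=0):
  Distance 0: (row=2, col=0)
  Distance 1: (row=1, col=0), (row=2, col=1)
  Distance 2: (row=0, col=0), (row=1, col=1), (row=2, col=2)
  Distance 3: (row=0, col=1), (row=1, col=2), (row=3, col=2)
  Distance 4: (row=1, col=3), (row=3, col=3), (row=4, col=2)
  Distance 5: (row=3, col=4), (row=4, col=1)
  Distance 6: (row=3, col=5), (row=4, col=0), (row=4, col=4)
  Distance 7: (row=2, col=5), (row=3, col=6), (row=4, col=5)
  Distance 8: (row=2, col=6)
Total reachable: 21 (grid has 22 open cells total)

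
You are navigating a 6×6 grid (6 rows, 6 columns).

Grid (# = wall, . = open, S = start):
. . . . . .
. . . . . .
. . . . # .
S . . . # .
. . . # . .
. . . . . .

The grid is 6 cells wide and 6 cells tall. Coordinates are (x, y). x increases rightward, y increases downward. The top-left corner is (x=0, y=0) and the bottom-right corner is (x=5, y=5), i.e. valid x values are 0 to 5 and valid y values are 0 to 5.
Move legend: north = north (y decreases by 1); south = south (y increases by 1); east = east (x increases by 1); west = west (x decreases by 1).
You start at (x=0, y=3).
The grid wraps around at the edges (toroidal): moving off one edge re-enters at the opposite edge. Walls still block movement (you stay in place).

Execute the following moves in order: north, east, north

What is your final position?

Answer: Final position: (x=1, y=1)

Derivation:
Start: (x=0, y=3)
  north (north): (x=0, y=3) -> (x=0, y=2)
  east (east): (x=0, y=2) -> (x=1, y=2)
  north (north): (x=1, y=2) -> (x=1, y=1)
Final: (x=1, y=1)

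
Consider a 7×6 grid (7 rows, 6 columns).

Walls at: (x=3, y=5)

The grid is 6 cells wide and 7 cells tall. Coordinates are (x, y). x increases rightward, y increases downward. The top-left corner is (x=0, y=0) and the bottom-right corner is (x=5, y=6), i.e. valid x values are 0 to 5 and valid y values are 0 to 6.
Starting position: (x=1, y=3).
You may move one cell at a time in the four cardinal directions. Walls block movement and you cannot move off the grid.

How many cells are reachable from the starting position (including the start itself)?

Answer: Reachable cells: 41

Derivation:
BFS flood-fill from (x=1, y=3):
  Distance 0: (x=1, y=3)
  Distance 1: (x=1, y=2), (x=0, y=3), (x=2, y=3), (x=1, y=4)
  Distance 2: (x=1, y=1), (x=0, y=2), (x=2, y=2), (x=3, y=3), (x=0, y=4), (x=2, y=4), (x=1, y=5)
  Distance 3: (x=1, y=0), (x=0, y=1), (x=2, y=1), (x=3, y=2), (x=4, y=3), (x=3, y=4), (x=0, y=5), (x=2, y=5), (x=1, y=6)
  Distance 4: (x=0, y=0), (x=2, y=0), (x=3, y=1), (x=4, y=2), (x=5, y=3), (x=4, y=4), (x=0, y=6), (x=2, y=6)
  Distance 5: (x=3, y=0), (x=4, y=1), (x=5, y=2), (x=5, y=4), (x=4, y=5), (x=3, y=6)
  Distance 6: (x=4, y=0), (x=5, y=1), (x=5, y=5), (x=4, y=6)
  Distance 7: (x=5, y=0), (x=5, y=6)
Total reachable: 41 (grid has 41 open cells total)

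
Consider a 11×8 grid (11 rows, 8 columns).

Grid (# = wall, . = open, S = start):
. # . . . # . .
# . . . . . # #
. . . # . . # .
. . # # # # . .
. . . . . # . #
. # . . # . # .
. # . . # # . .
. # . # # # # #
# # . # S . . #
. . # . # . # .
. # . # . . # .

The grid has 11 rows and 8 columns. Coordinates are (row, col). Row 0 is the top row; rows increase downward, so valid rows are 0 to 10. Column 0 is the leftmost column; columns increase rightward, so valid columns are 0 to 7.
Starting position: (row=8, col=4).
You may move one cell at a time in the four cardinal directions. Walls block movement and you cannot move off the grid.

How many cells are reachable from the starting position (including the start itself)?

BFS flood-fill from (row=8, col=4):
  Distance 0: (row=8, col=4)
  Distance 1: (row=8, col=5)
  Distance 2: (row=8, col=6), (row=9, col=5)
  Distance 3: (row=10, col=5)
  Distance 4: (row=10, col=4)
Total reachable: 6 (grid has 53 open cells total)

Answer: Reachable cells: 6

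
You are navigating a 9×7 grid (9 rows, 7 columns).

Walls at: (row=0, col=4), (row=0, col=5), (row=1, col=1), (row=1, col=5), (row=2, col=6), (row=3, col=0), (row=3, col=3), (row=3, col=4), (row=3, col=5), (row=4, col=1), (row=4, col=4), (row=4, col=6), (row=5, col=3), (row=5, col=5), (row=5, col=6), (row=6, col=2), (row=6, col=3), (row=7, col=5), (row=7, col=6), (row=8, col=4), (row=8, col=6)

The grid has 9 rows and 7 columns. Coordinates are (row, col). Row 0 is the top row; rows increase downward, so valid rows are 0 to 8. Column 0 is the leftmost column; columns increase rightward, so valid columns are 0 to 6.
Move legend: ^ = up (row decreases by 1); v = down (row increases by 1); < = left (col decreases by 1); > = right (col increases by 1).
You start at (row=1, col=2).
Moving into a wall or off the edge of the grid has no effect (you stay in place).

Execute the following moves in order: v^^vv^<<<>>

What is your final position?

Answer: Final position: (row=1, col=4)

Derivation:
Start: (row=1, col=2)
  v (down): (row=1, col=2) -> (row=2, col=2)
  ^ (up): (row=2, col=2) -> (row=1, col=2)
  ^ (up): (row=1, col=2) -> (row=0, col=2)
  v (down): (row=0, col=2) -> (row=1, col=2)
  v (down): (row=1, col=2) -> (row=2, col=2)
  ^ (up): (row=2, col=2) -> (row=1, col=2)
  [×3]< (left): blocked, stay at (row=1, col=2)
  > (right): (row=1, col=2) -> (row=1, col=3)
  > (right): (row=1, col=3) -> (row=1, col=4)
Final: (row=1, col=4)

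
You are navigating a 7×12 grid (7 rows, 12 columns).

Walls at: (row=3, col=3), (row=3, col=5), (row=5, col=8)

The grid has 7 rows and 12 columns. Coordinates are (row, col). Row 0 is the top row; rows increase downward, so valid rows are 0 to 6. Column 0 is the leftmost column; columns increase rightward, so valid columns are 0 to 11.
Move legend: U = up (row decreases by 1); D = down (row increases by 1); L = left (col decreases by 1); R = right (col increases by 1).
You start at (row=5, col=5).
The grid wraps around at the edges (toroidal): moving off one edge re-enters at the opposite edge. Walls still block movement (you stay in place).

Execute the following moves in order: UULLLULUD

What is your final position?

Answer: Final position: (row=3, col=1)

Derivation:
Start: (row=5, col=5)
  U (up): (row=5, col=5) -> (row=4, col=5)
  U (up): blocked, stay at (row=4, col=5)
  L (left): (row=4, col=5) -> (row=4, col=4)
  L (left): (row=4, col=4) -> (row=4, col=3)
  L (left): (row=4, col=3) -> (row=4, col=2)
  U (up): (row=4, col=2) -> (row=3, col=2)
  L (left): (row=3, col=2) -> (row=3, col=1)
  U (up): (row=3, col=1) -> (row=2, col=1)
  D (down): (row=2, col=1) -> (row=3, col=1)
Final: (row=3, col=1)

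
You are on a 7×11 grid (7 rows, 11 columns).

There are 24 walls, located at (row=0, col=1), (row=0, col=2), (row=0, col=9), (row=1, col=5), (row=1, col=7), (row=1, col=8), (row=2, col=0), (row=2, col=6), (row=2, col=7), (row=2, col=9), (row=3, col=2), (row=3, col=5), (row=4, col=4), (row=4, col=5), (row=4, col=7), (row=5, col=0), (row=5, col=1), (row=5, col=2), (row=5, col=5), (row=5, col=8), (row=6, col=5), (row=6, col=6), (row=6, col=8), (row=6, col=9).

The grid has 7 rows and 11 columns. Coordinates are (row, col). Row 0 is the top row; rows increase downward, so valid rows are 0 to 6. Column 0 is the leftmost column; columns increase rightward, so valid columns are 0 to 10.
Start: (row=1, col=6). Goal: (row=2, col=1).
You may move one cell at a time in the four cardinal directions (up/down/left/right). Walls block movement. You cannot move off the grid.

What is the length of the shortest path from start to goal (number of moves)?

Answer: Shortest path length: 8

Derivation:
BFS from (row=1, col=6) until reaching (row=2, col=1):
  Distance 0: (row=1, col=6)
  Distance 1: (row=0, col=6)
  Distance 2: (row=0, col=5), (row=0, col=7)
  Distance 3: (row=0, col=4), (row=0, col=8)
  Distance 4: (row=0, col=3), (row=1, col=4)
  Distance 5: (row=1, col=3), (row=2, col=4)
  Distance 6: (row=1, col=2), (row=2, col=3), (row=2, col=5), (row=3, col=4)
  Distance 7: (row=1, col=1), (row=2, col=2), (row=3, col=3)
  Distance 8: (row=1, col=0), (row=2, col=1), (row=4, col=3)  <- goal reached here
One shortest path (8 moves): (row=1, col=6) -> (row=0, col=6) -> (row=0, col=5) -> (row=0, col=4) -> (row=0, col=3) -> (row=1, col=3) -> (row=1, col=2) -> (row=1, col=1) -> (row=2, col=1)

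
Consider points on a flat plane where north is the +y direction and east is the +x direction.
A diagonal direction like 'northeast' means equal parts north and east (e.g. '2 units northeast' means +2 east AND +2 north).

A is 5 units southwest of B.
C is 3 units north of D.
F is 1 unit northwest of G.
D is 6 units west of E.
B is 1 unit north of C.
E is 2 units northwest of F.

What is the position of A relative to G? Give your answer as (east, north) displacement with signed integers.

Place G at the origin (east=0, north=0).
  F is 1 unit northwest of G: delta (east=-1, north=+1); F at (east=-1, north=1).
  E is 2 units northwest of F: delta (east=-2, north=+2); E at (east=-3, north=3).
  D is 6 units west of E: delta (east=-6, north=+0); D at (east=-9, north=3).
  C is 3 units north of D: delta (east=+0, north=+3); C at (east=-9, north=6).
  B is 1 unit north of C: delta (east=+0, north=+1); B at (east=-9, north=7).
  A is 5 units southwest of B: delta (east=-5, north=-5); A at (east=-14, north=2).
Therefore A relative to G: (east=-14, north=2).

Answer: A is at (east=-14, north=2) relative to G.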